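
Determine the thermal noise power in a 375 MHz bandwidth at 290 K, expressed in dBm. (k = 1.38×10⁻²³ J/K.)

−88.2 dBm

P_n = kTB = 1.38×10⁻²³ × 290 × 3.75×10⁸ = 1.50×10⁻¹² W
In dBm: 10 log₁₀(1.50×10⁻¹² / 10⁻³) = −88.2 dBm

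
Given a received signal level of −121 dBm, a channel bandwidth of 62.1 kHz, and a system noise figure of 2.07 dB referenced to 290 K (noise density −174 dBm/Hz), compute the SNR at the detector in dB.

Noise floor: N = −174 + 10 log₁₀(B) + NF
10 log₁₀(6.21×10⁴) = 47.93 dB
N = −174 + 47.93 + 2.07 = −124.00 dBm
SNR = P_sig − N = −121 − (−124.00) = 3.00 dB → 3.0 dB

3.0 dB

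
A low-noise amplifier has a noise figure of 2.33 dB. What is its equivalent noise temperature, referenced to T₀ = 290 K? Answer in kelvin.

F = 10^(2.33/10) = 1.71002
T_e = (F − 1)·T₀ = (1.71002 − 1) × 290 = 206 K

206 K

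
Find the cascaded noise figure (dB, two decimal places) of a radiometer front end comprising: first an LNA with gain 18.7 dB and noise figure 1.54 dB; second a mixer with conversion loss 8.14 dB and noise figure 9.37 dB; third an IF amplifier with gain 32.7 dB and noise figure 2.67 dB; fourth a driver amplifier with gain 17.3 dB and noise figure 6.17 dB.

Convert to linear (a loss of L dB is a gain of −L dB): F_i = 10^(NF_i/10), G_i = 10^(G_i,dB/10)
  Stage 1: F_1 = 10^(1.54/10) = 1.426, G_1 = 10^(18.7/10) = 74.13
  Stage 2: F_2 = 10^(9.37/10) = 8.650, G_2 = 10^(−8.14/10) = 0.1535
  Stage 3: F_3 = 10^(2.67/10) = 1.849, G_3 = 10^(32.7/10) = 1862
  Stage 4: F_4 = 10^(6.17/10) = 4.140, G_4 = 10^(17.3/10) = 53.70
Friis cascade:
  F = 1.426 + (8.650 − 1)/74.13 + (1.849 − 1)/11.38 + (4.140 − 1)/2.118×10⁴ = 1.604
NF = 10 log₁₀(1.604) = 2.05 dB

2.05 dB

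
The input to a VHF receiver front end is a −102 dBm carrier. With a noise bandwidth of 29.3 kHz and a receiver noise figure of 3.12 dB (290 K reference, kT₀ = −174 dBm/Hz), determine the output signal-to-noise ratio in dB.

Noise floor: N = −174 + 10 log₁₀(B) + NF
10 log₁₀(2.93×10⁴) = 44.67 dB
N = −174 + 44.67 + 3.12 = −126.21 dBm
SNR = P_sig − N = −102 − (−126.21) = 24.21 dB → 24.2 dB

24.2 dB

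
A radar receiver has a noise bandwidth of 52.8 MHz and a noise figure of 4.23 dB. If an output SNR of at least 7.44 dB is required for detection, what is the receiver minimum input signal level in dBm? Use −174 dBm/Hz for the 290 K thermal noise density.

−85.1 dBm

Sensitivity = −174 + 10 log₁₀(B) + NF + SNR_min
= −174 + 77.23 + 4.23 + 7.44
= −85.10 dBm → −85.1 dBm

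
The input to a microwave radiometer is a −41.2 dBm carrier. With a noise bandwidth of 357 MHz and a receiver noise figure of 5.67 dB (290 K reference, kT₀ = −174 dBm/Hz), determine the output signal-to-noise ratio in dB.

Noise floor: N = −174 + 10 log₁₀(B) + NF
10 log₁₀(3.57×10⁸) = 85.53 dB
N = −174 + 85.53 + 5.67 = −82.80 dBm
SNR = P_sig − N = −41.2 − (−82.80) = 41.60 dB → 41.6 dB

41.6 dB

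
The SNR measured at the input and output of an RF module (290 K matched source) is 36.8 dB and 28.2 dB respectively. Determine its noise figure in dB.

8.6 dB

NF (dB) = SNR_in(dB) − SNR_out(dB) when the source is at T₀
NF = 36.8 − 28.2 = 8.6 dB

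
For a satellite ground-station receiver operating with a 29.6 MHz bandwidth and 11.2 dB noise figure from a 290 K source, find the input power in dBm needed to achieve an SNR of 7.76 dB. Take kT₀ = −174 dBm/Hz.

Sensitivity = −174 + 10 log₁₀(B) + NF + SNR_min
= −174 + 74.71 + 11.2 + 7.76
= −80.33 dBm → −80.3 dBm

−80.3 dBm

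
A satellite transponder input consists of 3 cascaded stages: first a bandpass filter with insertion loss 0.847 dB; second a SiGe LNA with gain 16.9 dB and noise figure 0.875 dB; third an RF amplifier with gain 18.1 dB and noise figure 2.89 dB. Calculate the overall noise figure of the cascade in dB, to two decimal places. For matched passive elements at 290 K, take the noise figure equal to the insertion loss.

Convert to linear (a loss of L dB is a gain of −L dB): F_i = 10^(NF_i/10), G_i = 10^(G_i,dB/10)
  Stage 1: F_1 = 10^(0.847/10) = 1.215, G_1 = 10^(−0.847/10) = 0.8228
  Stage 2: F_2 = 10^(0.875/10) = 1.223, G_2 = 10^(16.9/10) = 48.98
  Stage 3: F_3 = 10^(2.89/10) = 1.945, G_3 = 10^(18.1/10) = 64.57
Friis cascade:
  F = 1.215 + (1.223 − 1)/0.8228 + (1.945 − 1)/40.30 = 1.510
NF = 10 log₁₀(1.510) = 1.79 dB

1.79 dB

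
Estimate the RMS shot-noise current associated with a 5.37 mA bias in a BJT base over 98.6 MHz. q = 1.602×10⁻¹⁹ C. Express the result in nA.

412 nA

I_n = √(2qI·B)
2qI·B = 2 × 1.602×10⁻¹⁹ × 5.37×10⁻³ × 9.86×10⁷ = 1.70×10⁻¹³ A²
I_n = √(1.70×10⁻¹³) = 4.12×10⁻⁷ A = 412 nA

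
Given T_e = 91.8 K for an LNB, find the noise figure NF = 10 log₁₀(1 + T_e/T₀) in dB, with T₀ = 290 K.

1.19 dB

F = 1 + T_e/T₀ = 1 + 91.8/290 = 1.31655
NF = 10 log₁₀(1.31655) = 1.19 dB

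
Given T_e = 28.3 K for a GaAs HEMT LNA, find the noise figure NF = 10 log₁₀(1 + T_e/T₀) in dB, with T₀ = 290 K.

0.404 dB

F = 1 + T_e/T₀ = 1 + 28.3/290 = 1.09759
NF = 10 log₁₀(1.09759) = 0.404 dB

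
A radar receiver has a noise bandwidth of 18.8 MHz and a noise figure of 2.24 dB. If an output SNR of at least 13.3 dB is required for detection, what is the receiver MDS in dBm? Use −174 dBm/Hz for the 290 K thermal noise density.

Sensitivity = −174 + 10 log₁₀(B) + NF + SNR_min
= −174 + 72.74 + 2.24 + 13.3
= −85.72 dBm → −85.7 dBm

−85.7 dBm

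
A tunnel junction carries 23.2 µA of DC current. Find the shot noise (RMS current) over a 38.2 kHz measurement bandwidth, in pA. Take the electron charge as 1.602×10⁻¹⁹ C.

I_n = √(2qI·B)
2qI·B = 2 × 1.602×10⁻¹⁹ × 2.32×10⁻⁵ × 3.82×10⁴ = 2.84×10⁻¹⁹ A²
I_n = √(2.84×10⁻¹⁹) = 5.33×10⁻¹⁰ A = 533 pA

533 pA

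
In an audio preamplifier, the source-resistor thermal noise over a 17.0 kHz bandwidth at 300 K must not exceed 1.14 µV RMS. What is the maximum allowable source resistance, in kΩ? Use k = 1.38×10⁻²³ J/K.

4.62 kΩ

Johnson–Nyquist: V_n = √(4kTRB) ⇒ R = V_n² / (4kTB)
4kTB = 4 × 1.38×10⁻²³ × 300 × 1.70×10⁴ = 2.82×10⁻¹⁶
R = (1.14×10⁻⁶)² / 2.82×10⁻¹⁶ = 4.62×10³ Ω = 4.62 kΩ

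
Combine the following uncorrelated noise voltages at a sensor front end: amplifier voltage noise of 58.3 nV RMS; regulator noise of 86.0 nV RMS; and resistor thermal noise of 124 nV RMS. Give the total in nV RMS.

162 nV

Uncorrelated sources add in power (mean-square): V_tot = √(ΣV_i²)
V_tot = √[(5.83×10⁻⁸)² + (8.60×10⁻⁸)² + (1.24×10⁻⁷)²] = 1.62×10⁻⁷ V = 162 nV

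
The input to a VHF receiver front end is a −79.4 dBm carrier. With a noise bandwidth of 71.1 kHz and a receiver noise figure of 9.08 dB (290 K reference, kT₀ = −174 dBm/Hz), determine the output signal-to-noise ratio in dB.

37.0 dB

Noise floor: N = −174 + 10 log₁₀(B) + NF
10 log₁₀(7.11×10⁴) = 48.52 dB
N = −174 + 48.52 + 9.08 = −116.40 dBm
SNR = P_sig − N = −79.4 − (−116.40) = 37.00 dB → 37.0 dB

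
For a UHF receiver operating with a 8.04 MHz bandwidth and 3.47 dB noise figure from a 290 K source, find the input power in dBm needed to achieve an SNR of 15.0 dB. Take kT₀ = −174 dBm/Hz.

Sensitivity = −174 + 10 log₁₀(B) + NF + SNR_min
= −174 + 69.05 + 3.47 + 15.0
= −86.48 dBm → −86.5 dBm

−86.5 dBm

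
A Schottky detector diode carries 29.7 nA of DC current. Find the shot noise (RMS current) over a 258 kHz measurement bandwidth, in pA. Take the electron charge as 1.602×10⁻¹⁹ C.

49.5 pA

I_n = √(2qI·B)
2qI·B = 2 × 1.602×10⁻¹⁹ × 2.97×10⁻⁸ × 2.58×10⁵ = 2.46×10⁻²¹ A²
I_n = √(2.46×10⁻²¹) = 4.95×10⁻¹¹ A = 49.5 pA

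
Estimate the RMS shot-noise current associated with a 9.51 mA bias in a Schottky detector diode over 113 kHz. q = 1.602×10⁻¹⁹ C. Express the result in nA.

I_n = √(2qI·B)
2qI·B = 2 × 1.602×10⁻¹⁹ × 9.51×10⁻³ × 1.13×10⁵ = 3.44×10⁻¹⁶ A²
I_n = √(3.44×10⁻¹⁶) = 1.86×10⁻⁸ A = 18.6 nA

18.6 nA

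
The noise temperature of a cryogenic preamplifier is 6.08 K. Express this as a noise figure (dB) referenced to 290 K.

0.090 dB

F = 1 + T_e/T₀ = 1 + 6.08/290 = 1.02097
NF = 10 log₁₀(1.02097) = 0.090 dB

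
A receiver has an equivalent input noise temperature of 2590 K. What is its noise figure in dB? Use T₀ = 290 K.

9.97 dB

F = 1 + T_e/T₀ = 1 + 2590/290 = 9.93103
NF = 10 log₁₀(9.93103) = 9.97 dB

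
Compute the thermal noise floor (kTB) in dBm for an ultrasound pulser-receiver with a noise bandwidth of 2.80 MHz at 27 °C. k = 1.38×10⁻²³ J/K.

−109.4 dBm

T = 27 °C + 273.15 = 300.15 K
P_n = kTB = 1.38×10⁻²³ × 300.15 × 2.80×10⁶ = 1.16×10⁻¹⁴ W
In dBm: 10 log₁₀(1.16×10⁻¹⁴ / 10⁻³) = −109.4 dBm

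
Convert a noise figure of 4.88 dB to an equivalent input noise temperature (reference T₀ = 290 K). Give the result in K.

602 K

F = 10^(4.88/10) = 3.0761
T_e = (F − 1)·T₀ = (3.0761 − 1) × 290 = 602 K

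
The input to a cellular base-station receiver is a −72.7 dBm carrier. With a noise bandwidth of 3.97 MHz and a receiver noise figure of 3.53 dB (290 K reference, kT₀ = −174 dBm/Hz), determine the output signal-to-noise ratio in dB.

Noise floor: N = −174 + 10 log₁₀(B) + NF
10 log₁₀(3.97×10⁶) = 65.99 dB
N = −174 + 65.99 + 3.53 = −104.48 dBm
SNR = P_sig − N = −72.7 − (−104.48) = 31.78 dB → 31.8 dB

31.8 dB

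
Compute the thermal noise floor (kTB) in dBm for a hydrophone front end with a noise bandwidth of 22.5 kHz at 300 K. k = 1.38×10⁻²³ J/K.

P_n = kTB = 1.38×10⁻²³ × 300 × 2.25×10⁴ = 9.31×10⁻¹⁷ W
In dBm: 10 log₁₀(9.31×10⁻¹⁷ / 10⁻³) = −130.3 dBm

−130.3 dBm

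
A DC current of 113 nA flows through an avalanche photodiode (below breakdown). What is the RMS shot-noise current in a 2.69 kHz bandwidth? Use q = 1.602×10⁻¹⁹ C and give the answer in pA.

9.87 pA

I_n = √(2qI·B)
2qI·B = 2 × 1.602×10⁻¹⁹ × 1.13×10⁻⁷ × 2.69×10³ = 9.74×10⁻²³ A²
I_n = √(9.74×10⁻²³) = 9.87×10⁻¹² A = 9.87 pA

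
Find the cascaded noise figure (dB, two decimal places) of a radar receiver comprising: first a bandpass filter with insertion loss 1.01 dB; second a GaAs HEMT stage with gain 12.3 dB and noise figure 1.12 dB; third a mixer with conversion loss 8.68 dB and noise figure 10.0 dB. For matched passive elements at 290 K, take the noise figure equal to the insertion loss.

Convert to linear (a loss of L dB is a gain of −L dB): F_i = 10^(NF_i/10), G_i = 10^(G_i,dB/10)
  Stage 1: F_1 = 10^(1.01/10) = 1.262, G_1 = 10^(−1.01/10) = 0.7925
  Stage 2: F_2 = 10^(1.12/10) = 1.294, G_2 = 10^(12.3/10) = 16.98
  Stage 3: F_3 = 10^(10.0/10) = 10.00, G_3 = 10^(−8.68/10) = 0.1355
Friis cascade:
  F = 1.262 + (1.294 − 1)/0.7925 + (10.00 − 1)/13.46 = 2.302
NF = 10 log₁₀(2.302) = 3.62 dB

3.62 dB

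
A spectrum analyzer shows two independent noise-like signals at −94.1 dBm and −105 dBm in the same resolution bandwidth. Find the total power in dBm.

−93.8 dBm

Convert to linear, add, convert back:
P₁ = 3.89×10⁻¹³ W, P₂ = 3.16×10⁻¹⁴ W
P_tot = 4.21×10⁻¹³ W → 10 log₁₀(P_tot / 10⁻³) = −93.8 dBm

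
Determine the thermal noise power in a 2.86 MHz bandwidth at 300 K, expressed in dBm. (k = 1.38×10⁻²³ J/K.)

−109.3 dBm

P_n = kTB = 1.38×10⁻²³ × 300 × 2.86×10⁶ = 1.18×10⁻¹⁴ W
In dBm: 10 log₁₀(1.18×10⁻¹⁴ / 10⁻³) = −109.3 dBm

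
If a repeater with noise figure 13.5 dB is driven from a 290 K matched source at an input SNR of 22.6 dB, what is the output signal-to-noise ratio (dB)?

By definition F = SNR_in/SNR_out, so in dB: SNR_out = SNR_in − NF
SNR_out = 22.6 − 13.5 = 9.1 dB

9.1 dB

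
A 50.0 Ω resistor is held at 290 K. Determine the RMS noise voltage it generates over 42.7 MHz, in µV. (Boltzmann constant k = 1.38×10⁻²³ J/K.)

5.85 µV

V_n = √(4kTRB)
4kTRB = 4 × 1.38×10⁻²³ × 290 × 5.00×10¹ × 4.27×10⁷ = 3.42×10⁻¹¹ V²
V_n = √(3.42×10⁻¹¹) = 5.85×10⁻⁶ V = 5.85 µV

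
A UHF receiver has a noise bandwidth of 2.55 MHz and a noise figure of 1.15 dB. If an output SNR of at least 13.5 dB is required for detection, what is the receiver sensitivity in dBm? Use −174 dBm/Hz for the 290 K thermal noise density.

−95.3 dBm

Sensitivity = −174 + 10 log₁₀(B) + NF + SNR_min
= −174 + 64.07 + 1.15 + 13.5
= −95.28 dBm → −95.3 dBm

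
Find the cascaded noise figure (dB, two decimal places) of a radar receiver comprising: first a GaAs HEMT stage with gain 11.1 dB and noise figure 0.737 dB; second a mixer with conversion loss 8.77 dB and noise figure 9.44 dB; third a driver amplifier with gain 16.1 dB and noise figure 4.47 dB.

Convert to linear (a loss of L dB is a gain of −L dB): F_i = 10^(NF_i/10), G_i = 10^(G_i,dB/10)
  Stage 1: F_1 = 10^(0.737/10) = 1.185, G_1 = 10^(11.1/10) = 12.88
  Stage 2: F_2 = 10^(9.44/10) = 8.790, G_2 = 10^(−8.77/10) = 0.1327
  Stage 3: F_3 = 10^(4.47/10) = 2.799, G_3 = 10^(16.1/10) = 40.74
Friis cascade:
  F = 1.185 + (8.790 − 1)/12.88 + (2.799 − 1)/1.710 = 2.842
NF = 10 log₁₀(2.842) = 4.54 dB

4.54 dB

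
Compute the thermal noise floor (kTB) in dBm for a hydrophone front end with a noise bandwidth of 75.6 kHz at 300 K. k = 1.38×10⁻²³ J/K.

−125.0 dBm

P_n = kTB = 1.38×10⁻²³ × 300 × 7.56×10⁴ = 3.13×10⁻¹⁶ W
In dBm: 10 log₁₀(3.13×10⁻¹⁶ / 10⁻³) = −125.0 dBm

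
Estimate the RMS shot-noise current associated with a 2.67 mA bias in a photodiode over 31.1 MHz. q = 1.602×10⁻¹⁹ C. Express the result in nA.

I_n = √(2qI·B)
2qI·B = 2 × 1.602×10⁻¹⁹ × 2.67×10⁻³ × 3.11×10⁷ = 2.66×10⁻¹⁴ A²
I_n = √(2.66×10⁻¹⁴) = 1.63×10⁻⁷ A = 163 nA

163 nA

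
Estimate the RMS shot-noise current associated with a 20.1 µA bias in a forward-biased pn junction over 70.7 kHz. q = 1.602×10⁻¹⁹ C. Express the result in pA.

675 pA

I_n = √(2qI·B)
2qI·B = 2 × 1.602×10⁻¹⁹ × 2.01×10⁻⁵ × 7.07×10⁴ = 4.55×10⁻¹⁹ A²
I_n = √(4.55×10⁻¹⁹) = 6.75×10⁻¹⁰ A = 675 pA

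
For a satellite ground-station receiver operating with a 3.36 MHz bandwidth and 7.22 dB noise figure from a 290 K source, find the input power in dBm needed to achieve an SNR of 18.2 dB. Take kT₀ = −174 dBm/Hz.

−83.3 dBm

Sensitivity = −174 + 10 log₁₀(B) + NF + SNR_min
= −174 + 65.26 + 7.22 + 18.2
= −83.32 dBm → −83.3 dBm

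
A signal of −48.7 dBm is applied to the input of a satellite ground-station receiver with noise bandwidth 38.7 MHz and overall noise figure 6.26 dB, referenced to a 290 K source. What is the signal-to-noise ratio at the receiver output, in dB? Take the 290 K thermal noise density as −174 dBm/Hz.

43.2 dB

Noise floor: N = −174 + 10 log₁₀(B) + NF
10 log₁₀(3.87×10⁷) = 75.88 dB
N = −174 + 75.88 + 6.26 = −91.86 dBm
SNR = P_sig − N = −48.7 − (−91.86) = 43.16 dB → 43.2 dB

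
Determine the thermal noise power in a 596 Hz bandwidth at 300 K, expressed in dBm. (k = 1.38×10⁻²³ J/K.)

−146.1 dBm

P_n = kTB = 1.38×10⁻²³ × 300 × 5.96×10² = 2.47×10⁻¹⁸ W
In dBm: 10 log₁₀(2.47×10⁻¹⁸ / 10⁻³) = −146.1 dBm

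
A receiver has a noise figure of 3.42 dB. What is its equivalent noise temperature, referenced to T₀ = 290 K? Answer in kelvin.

347 K

F = 10^(3.42/10) = 2.19786
T_e = (F − 1)·T₀ = (2.19786 − 1) × 290 = 347 K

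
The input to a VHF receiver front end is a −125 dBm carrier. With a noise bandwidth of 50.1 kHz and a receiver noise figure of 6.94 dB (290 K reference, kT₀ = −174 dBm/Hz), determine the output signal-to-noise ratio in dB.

Noise floor: N = −174 + 10 log₁₀(B) + NF
10 log₁₀(5.01×10⁴) = 47 dB
N = −174 + 47 + 6.94 = −120.06 dBm
SNR = P_sig − N = −125 − (−120.06) = −4.94 dB → −4.9 dB

−4.9 dB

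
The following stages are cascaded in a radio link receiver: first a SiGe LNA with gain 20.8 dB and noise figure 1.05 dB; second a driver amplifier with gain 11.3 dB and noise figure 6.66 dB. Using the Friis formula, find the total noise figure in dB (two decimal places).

1.15 dB

Convert to linear (a loss of L dB is a gain of −L dB): F_i = 10^(NF_i/10), G_i = 10^(G_i,dB/10)
  Stage 1: F_1 = 10^(1.05/10) = 1.274, G_1 = 10^(20.8/10) = 120.2
  Stage 2: F_2 = 10^(6.66/10) = 4.634, G_2 = 10^(11.3/10) = 13.49
Friis cascade:
  F = 1.274 + (4.634 − 1)/120.2 = 1.304
NF = 10 log₁₀(1.304) = 1.15 dB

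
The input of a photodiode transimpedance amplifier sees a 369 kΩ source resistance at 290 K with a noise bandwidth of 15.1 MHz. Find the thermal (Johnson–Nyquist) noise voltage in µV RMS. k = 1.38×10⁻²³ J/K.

299 µV

V_n = √(4kTRB)
4kTRB = 4 × 1.38×10⁻²³ × 290 × 3.69×10⁵ × 1.51×10⁷ = 8.92×10⁻⁸ V²
V_n = √(8.92×10⁻⁸) = 2.99×10⁻⁴ V = 299 µV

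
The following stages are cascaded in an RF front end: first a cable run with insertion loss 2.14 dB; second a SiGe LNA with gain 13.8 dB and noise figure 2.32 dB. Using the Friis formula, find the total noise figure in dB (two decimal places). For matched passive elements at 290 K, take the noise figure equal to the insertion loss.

Convert to linear (a loss of L dB is a gain of −L dB): F_i = 10^(NF_i/10), G_i = 10^(G_i,dB/10)
  Stage 1: F_1 = 10^(2.14/10) = 1.637, G_1 = 10^(−2.14/10) = 0.6109
  Stage 2: F_2 = 10^(2.32/10) = 1.706, G_2 = 10^(13.8/10) = 23.99
Friis cascade:
  F = 1.637 + (1.706 − 1)/0.6109 = 2.793
NF = 10 log₁₀(2.793) = 4.46 dB

4.46 dB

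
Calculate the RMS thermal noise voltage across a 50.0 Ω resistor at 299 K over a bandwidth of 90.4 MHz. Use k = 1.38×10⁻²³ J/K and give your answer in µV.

V_n = √(4kTRB)
4kTRB = 4 × 1.38×10⁻²³ × 299 × 5.00×10¹ × 9.04×10⁷ = 7.46×10⁻¹¹ V²
V_n = √(7.46×10⁻¹¹) = 8.64×10⁻⁶ V = 8.64 µV

8.64 µV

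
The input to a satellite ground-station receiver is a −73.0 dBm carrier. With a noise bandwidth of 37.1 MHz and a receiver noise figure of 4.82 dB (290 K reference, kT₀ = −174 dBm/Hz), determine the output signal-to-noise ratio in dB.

20.5 dB

Noise floor: N = −174 + 10 log₁₀(B) + NF
10 log₁₀(3.71×10⁷) = 75.69 dB
N = −174 + 75.69 + 4.82 = −93.49 dBm
SNR = P_sig − N = −73.0 − (−93.49) = 20.49 dB → 20.5 dB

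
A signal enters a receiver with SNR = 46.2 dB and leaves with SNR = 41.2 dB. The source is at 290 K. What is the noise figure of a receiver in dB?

NF (dB) = SNR_in(dB) − SNR_out(dB) when the source is at T₀
NF = 46.2 − 41.2 = 5.0 dB

5.0 dB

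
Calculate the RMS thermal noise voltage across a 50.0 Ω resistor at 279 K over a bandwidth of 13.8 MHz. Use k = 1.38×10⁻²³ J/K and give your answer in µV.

3.26 µV

V_n = √(4kTRB)
4kTRB = 4 × 1.38×10⁻²³ × 279 × 5.00×10¹ × 1.38×10⁷ = 1.06×10⁻¹¹ V²
V_n = √(1.06×10⁻¹¹) = 3.26×10⁻⁶ V = 3.26 µV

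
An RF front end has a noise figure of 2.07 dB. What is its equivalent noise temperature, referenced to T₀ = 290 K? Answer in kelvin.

F = 10^(2.07/10) = 1.61065
T_e = (F − 1)·T₀ = (1.61065 − 1) × 290 = 177 K

177 K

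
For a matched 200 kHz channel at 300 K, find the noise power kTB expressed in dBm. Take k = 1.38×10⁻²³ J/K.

P_n = kTB = 1.38×10⁻²³ × 300 × 2.00×10⁵ = 8.28×10⁻¹⁶ W
In dBm: 10 log₁₀(8.28×10⁻¹⁶ / 10⁻³) = −120.8 dBm

−120.8 dBm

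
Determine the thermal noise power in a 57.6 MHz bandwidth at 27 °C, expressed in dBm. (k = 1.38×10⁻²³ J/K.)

T = 27 °C + 273.15 = 300.15 K
P_n = kTB = 1.38×10⁻²³ × 300.15 × 5.76×10⁷ = 2.39×10⁻¹³ W
In dBm: 10 log₁₀(2.39×10⁻¹³ / 10⁻³) = −96.2 dBm

−96.2 dBm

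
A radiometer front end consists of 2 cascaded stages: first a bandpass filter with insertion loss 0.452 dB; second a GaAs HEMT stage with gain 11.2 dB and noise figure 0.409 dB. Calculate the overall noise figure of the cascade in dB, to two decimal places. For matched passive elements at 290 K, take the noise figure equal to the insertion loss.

0.86 dB

Convert to linear (a loss of L dB is a gain of −L dB): F_i = 10^(NF_i/10), G_i = 10^(G_i,dB/10)
  Stage 1: F_1 = 10^(0.452/10) = 1.110, G_1 = 10^(−0.452/10) = 0.9012
  Stage 2: F_2 = 10^(0.409/10) = 1.099, G_2 = 10^(11.2/10) = 13.18
Friis cascade:
  F = 1.110 + (1.099 − 1)/0.9012 = 1.219
NF = 10 log₁₀(1.219) = 0.86 dB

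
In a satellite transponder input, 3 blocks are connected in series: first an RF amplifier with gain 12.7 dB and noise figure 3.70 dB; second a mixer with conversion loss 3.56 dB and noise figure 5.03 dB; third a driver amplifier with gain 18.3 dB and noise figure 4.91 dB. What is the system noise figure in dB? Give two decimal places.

Convert to linear (a loss of L dB is a gain of −L dB): F_i = 10^(NF_i/10), G_i = 10^(G_i,dB/10)
  Stage 1: F_1 = 10^(3.70/10) = 2.344, G_1 = 10^(12.7/10) = 18.62
  Stage 2: F_2 = 10^(5.03/10) = 3.184, G_2 = 10^(−3.56/10) = 0.4406
  Stage 3: F_3 = 10^(4.91/10) = 3.097, G_3 = 10^(18.3/10) = 67.61
Friis cascade:
  F = 2.344 + (3.184 − 1)/18.62 + (3.097 − 1)/8.204 = 2.717
NF = 10 log₁₀(2.717) = 4.34 dB

4.34 dB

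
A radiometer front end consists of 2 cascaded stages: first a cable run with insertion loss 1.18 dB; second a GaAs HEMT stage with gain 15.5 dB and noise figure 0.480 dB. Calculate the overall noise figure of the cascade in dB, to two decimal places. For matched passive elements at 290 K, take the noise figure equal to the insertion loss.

Convert to linear (a loss of L dB is a gain of −L dB): F_i = 10^(NF_i/10), G_i = 10^(G_i,dB/10)
  Stage 1: F_1 = 10^(1.18/10) = 1.312, G_1 = 10^(−1.18/10) = 0.7621
  Stage 2: F_2 = 10^(0.480/10) = 1.117, G_2 = 10^(15.5/10) = 35.48
Friis cascade:
  F = 1.312 + (1.117 − 1)/0.7621 = 1.466
NF = 10 log₁₀(1.466) = 1.66 dB

1.66 dB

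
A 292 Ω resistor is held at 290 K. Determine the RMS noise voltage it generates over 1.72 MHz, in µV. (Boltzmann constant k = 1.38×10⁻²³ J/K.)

V_n = √(4kTRB)
4kTRB = 4 × 1.38×10⁻²³ × 290 × 2.92×10² × 1.72×10⁶ = 8.04×10⁻¹² V²
V_n = √(8.04×10⁻¹²) = 2.84×10⁻⁶ V = 2.84 µV

2.84 µV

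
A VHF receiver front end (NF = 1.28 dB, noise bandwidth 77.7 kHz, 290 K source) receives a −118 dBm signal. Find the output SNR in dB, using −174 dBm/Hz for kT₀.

5.8 dB

Noise floor: N = −174 + 10 log₁₀(B) + NF
10 log₁₀(7.77×10⁴) = 48.9 dB
N = −174 + 48.9 + 1.28 = −123.82 dBm
SNR = P_sig − N = −118 − (−123.82) = 5.82 dB → 5.8 dB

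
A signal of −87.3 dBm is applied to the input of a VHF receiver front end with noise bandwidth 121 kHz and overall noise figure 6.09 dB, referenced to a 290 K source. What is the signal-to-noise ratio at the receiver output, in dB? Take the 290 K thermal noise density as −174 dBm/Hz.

Noise floor: N = −174 + 10 log₁₀(B) + NF
10 log₁₀(1.21×10⁵) = 50.83 dB
N = −174 + 50.83 + 6.09 = −117.08 dBm
SNR = P_sig − N = −87.3 − (−117.08) = 29.78 dB → 29.8 dB

29.8 dB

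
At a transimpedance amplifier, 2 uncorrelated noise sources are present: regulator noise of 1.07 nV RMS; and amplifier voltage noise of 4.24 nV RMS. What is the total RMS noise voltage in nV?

4.37 nV

Uncorrelated sources add in power (mean-square): V_tot = √(ΣV_i²)
V_tot = √[(1.07×10⁻⁹)² + (4.24×10⁻⁹)²] = 4.37×10⁻⁹ V = 4.37 nV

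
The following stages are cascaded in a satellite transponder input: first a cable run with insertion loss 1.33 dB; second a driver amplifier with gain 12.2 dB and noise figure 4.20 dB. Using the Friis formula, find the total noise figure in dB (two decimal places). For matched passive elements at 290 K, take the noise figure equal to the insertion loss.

Convert to linear (a loss of L dB is a gain of −L dB): F_i = 10^(NF_i/10), G_i = 10^(G_i,dB/10)
  Stage 1: F_1 = 10^(1.33/10) = 1.358, G_1 = 10^(−1.33/10) = 0.7362
  Stage 2: F_2 = 10^(4.20/10) = 2.630, G_2 = 10^(12.2/10) = 16.60
Friis cascade:
  F = 1.358 + (2.630 − 1)/0.7362 = 3.573
NF = 10 log₁₀(3.573) = 5.53 dB

5.53 dB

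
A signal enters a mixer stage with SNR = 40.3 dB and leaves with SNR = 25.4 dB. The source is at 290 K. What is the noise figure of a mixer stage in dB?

14.9 dB

NF (dB) = SNR_in(dB) − SNR_out(dB) when the source is at T₀
NF = 40.3 − 25.4 = 14.9 dB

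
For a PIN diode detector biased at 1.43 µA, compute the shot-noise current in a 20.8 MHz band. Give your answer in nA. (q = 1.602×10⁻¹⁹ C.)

I_n = √(2qI·B)
2qI·B = 2 × 1.602×10⁻¹⁹ × 1.43×10⁻⁶ × 2.08×10⁷ = 9.53×10⁻¹⁸ A²
I_n = √(9.53×10⁻¹⁸) = 3.09×10⁻⁹ A = 3.09 nA

3.09 nA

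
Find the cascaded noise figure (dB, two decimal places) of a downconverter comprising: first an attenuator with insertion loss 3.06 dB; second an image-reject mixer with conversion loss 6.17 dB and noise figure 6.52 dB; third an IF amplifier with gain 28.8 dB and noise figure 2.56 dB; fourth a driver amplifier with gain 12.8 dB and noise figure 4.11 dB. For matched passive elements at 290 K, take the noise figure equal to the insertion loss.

Convert to linear (a loss of L dB is a gain of −L dB): F_i = 10^(NF_i/10), G_i = 10^(G_i,dB/10)
  Stage 1: F_1 = 10^(3.06/10) = 2.023, G_1 = 10^(−3.06/10) = 0.4943
  Stage 2: F_2 = 10^(6.52/10) = 4.487, G_2 = 10^(−6.17/10) = 0.2415
  Stage 3: F_3 = 10^(2.56/10) = 1.803, G_3 = 10^(28.8/10) = 758.6
  Stage 4: F_4 = 10^(4.11/10) = 2.576, G_4 = 10^(12.8/10) = 19.05
Friis cascade:
  F = 2.023 + (4.487 − 1)/0.4943 + (1.803 − 1)/0.1194 + (2.576 − 1)/90.57 = 15.82
NF = 10 log₁₀(15.82) = 11.99 dB

11.99 dB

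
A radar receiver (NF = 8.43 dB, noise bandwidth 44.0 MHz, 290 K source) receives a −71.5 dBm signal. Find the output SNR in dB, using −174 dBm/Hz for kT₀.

17.6 dB

Noise floor: N = −174 + 10 log₁₀(B) + NF
10 log₁₀(4.40×10⁷) = 76.43 dB
N = −174 + 76.43 + 8.43 = −89.14 dBm
SNR = P_sig − N = −71.5 − (−89.14) = 17.64 dB → 17.6 dB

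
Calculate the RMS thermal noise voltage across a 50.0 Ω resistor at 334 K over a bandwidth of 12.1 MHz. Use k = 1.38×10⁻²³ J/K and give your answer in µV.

3.34 µV

V_n = √(4kTRB)
4kTRB = 4 × 1.38×10⁻²³ × 334 × 5.00×10¹ × 1.21×10⁷ = 1.12×10⁻¹¹ V²
V_n = √(1.12×10⁻¹¹) = 3.34×10⁻⁶ V = 3.34 µV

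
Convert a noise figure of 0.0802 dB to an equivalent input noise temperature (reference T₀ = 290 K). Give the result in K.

5.41 K

F = 10^(0.0802/10) = 1.01864
T_e = (F − 1)·T₀ = (1.01864 − 1) × 290 = 5.41 K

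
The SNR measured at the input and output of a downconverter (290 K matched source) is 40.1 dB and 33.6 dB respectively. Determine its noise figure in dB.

NF (dB) = SNR_in(dB) − SNR_out(dB) when the source is at T₀
NF = 40.1 − 33.6 = 6.5 dB

6.5 dB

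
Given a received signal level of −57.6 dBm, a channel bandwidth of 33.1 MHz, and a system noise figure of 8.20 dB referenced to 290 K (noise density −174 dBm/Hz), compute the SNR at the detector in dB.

33.0 dB

Noise floor: N = −174 + 10 log₁₀(B) + NF
10 log₁₀(3.31×10⁷) = 75.2 dB
N = −174 + 75.2 + 8.20 = −90.60 dBm
SNR = P_sig − N = −57.6 − (−90.60) = 33.00 dB → 33.0 dB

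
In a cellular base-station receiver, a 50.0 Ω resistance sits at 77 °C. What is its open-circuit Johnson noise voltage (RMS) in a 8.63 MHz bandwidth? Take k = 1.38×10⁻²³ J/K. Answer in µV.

T = 77 °C + 273.15 = 350.15 K
V_n = √(4kTRB)
4kTRB = 4 × 1.38×10⁻²³ × 350.15 × 5.00×10¹ × 8.63×10⁶ = 8.34×10⁻¹² V²
V_n = √(8.34×10⁻¹²) = 2.89×10⁻⁶ V = 2.89 µV

2.89 µV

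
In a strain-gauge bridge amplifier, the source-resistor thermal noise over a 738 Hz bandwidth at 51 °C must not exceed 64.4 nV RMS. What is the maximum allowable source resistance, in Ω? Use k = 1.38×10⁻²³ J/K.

314 Ω

T = 51 °C + 273.15 = 324.15 K
Johnson–Nyquist: V_n = √(4kTRB) ⇒ R = V_n² / (4kTB)
4kTB = 4 × 1.38×10⁻²³ × 324.15 × 7.38×10² = 1.32×10⁻¹⁷
R = (6.44×10⁻⁸)² / 1.32×10⁻¹⁷ = 3.14×10² Ω = 314 Ω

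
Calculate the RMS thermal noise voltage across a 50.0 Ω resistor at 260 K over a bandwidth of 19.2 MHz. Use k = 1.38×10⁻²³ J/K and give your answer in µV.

3.71 µV

V_n = √(4kTRB)
4kTRB = 4 × 1.38×10⁻²³ × 260 × 5.00×10¹ × 1.92×10⁷ = 1.38×10⁻¹¹ V²
V_n = √(1.38×10⁻¹¹) = 3.71×10⁻⁶ V = 3.71 µV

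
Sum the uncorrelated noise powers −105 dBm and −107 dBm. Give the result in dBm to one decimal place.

−102.9 dBm

Convert to linear, add, convert back:
P₁ = 3.16×10⁻¹⁴ W, P₂ = 2.00×10⁻¹⁴ W
P_tot = 5.16×10⁻¹⁴ W → 10 log₁₀(P_tot / 10⁻³) = −102.9 dBm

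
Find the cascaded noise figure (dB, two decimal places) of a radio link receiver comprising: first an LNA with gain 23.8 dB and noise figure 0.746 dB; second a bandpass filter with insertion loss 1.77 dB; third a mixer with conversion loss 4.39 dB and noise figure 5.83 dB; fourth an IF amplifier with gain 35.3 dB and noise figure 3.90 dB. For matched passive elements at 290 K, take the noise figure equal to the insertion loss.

0.91 dB

Convert to linear (a loss of L dB is a gain of −L dB): F_i = 10^(NF_i/10), G_i = 10^(G_i,dB/10)
  Stage 1: F_1 = 10^(0.746/10) = 1.187, G_1 = 10^(23.8/10) = 239.9
  Stage 2: F_2 = 10^(1.77/10) = 1.503, G_2 = 10^(−1.77/10) = 0.6653
  Stage 3: F_3 = 10^(5.83/10) = 3.828, G_3 = 10^(−4.39/10) = 0.3639
  Stage 4: F_4 = 10^(3.90/10) = 2.455, G_4 = 10^(35.3/10) = 3388
Friis cascade:
  F = 1.187 + (1.503 − 1)/239.9 + (3.828 − 1)/159.6 + (2.455 − 1)/58.08 = 1.232
NF = 10 log₁₀(1.232) = 0.91 dB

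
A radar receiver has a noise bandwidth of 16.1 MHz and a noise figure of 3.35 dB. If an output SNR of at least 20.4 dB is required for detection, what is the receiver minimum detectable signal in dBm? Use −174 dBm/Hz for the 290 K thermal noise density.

−78.2 dBm

Sensitivity = −174 + 10 log₁₀(B) + NF + SNR_min
= −174 + 72.07 + 3.35 + 20.4
= −78.18 dBm → −78.2 dBm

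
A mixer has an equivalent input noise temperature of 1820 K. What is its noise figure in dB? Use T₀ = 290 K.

F = 1 + T_e/T₀ = 1 + 1820/290 = 7.27586
NF = 10 log₁₀(7.27586) = 8.62 dB

8.62 dB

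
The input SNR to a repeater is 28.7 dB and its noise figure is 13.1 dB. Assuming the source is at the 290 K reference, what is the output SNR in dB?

15.6 dB

By definition F = SNR_in/SNR_out, so in dB: SNR_out = SNR_in − NF
SNR_out = 28.7 − 13.1 = 15.6 dB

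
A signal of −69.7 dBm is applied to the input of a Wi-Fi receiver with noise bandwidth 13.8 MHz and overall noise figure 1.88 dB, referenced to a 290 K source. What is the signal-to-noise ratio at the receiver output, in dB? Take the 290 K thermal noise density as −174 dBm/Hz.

Noise floor: N = −174 + 10 log₁₀(B) + NF
10 log₁₀(1.38×10⁷) = 71.4 dB
N = −174 + 71.4 + 1.88 = −100.72 dBm
SNR = P_sig − N = −69.7 − (−100.72) = 31.02 dB → 31.0 dB

31.0 dB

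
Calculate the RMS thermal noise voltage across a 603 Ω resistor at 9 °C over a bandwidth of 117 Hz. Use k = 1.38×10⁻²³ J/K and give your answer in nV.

T = 9 °C + 273.15 = 282.15 K
V_n = √(4kTRB)
4kTRB = 4 × 1.38×10⁻²³ × 282.15 × 6.03×10² × 1.17×10² = 1.10×10⁻¹⁵ V²
V_n = √(1.10×10⁻¹⁵) = 3.31×10⁻⁸ V = 33.1 nV

33.1 nV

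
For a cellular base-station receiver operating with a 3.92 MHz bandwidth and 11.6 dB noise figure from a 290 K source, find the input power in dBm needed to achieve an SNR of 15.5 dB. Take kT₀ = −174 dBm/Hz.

−81.0 dBm

Sensitivity = −174 + 10 log₁₀(B) + NF + SNR_min
= −174 + 65.93 + 11.6 + 15.5
= −80.97 dBm → −81.0 dBm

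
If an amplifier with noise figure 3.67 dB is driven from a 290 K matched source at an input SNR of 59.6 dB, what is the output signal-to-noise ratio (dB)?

By definition F = SNR_in/SNR_out, so in dB: SNR_out = SNR_in − NF
SNR_out = 59.6 − 3.67 = 55.93 dB

55.93 dB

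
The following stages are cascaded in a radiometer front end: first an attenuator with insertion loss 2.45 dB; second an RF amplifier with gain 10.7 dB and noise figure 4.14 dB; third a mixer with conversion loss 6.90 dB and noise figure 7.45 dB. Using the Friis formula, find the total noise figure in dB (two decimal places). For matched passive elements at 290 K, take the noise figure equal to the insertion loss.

7.20 dB

Convert to linear (a loss of L dB is a gain of −L dB): F_i = 10^(NF_i/10), G_i = 10^(G_i,dB/10)
  Stage 1: F_1 = 10^(2.45/10) = 1.758, G_1 = 10^(−2.45/10) = 0.5689
  Stage 2: F_2 = 10^(4.14/10) = 2.594, G_2 = 10^(10.7/10) = 11.75
  Stage 3: F_3 = 10^(7.45/10) = 5.559, G_3 = 10^(−6.90/10) = 0.2042
Friis cascade:
  F = 1.758 + (2.594 − 1)/0.5689 + (5.559 − 1)/6.683 = 5.243
NF = 10 log₁₀(5.243) = 7.20 dB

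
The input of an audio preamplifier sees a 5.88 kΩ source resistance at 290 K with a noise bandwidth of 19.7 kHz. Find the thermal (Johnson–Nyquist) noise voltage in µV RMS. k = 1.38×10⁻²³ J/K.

V_n = √(4kTRB)
4kTRB = 4 × 1.38×10⁻²³ × 290 × 5.88×10³ × 1.97×10⁴ = 1.85×10⁻¹² V²
V_n = √(1.85×10⁻¹²) = 1.36×10⁻⁶ V = 1.36 µV

1.36 µV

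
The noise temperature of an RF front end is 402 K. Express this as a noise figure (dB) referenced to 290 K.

F = 1 + T_e/T₀ = 1 + 402/290 = 2.38621
NF = 10 log₁₀(2.38621) = 3.78 dB

3.78 dB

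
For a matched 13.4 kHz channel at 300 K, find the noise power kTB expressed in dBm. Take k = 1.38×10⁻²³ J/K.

P_n = kTB = 1.38×10⁻²³ × 300 × 1.34×10⁴ = 5.55×10⁻¹⁷ W
In dBm: 10 log₁₀(5.55×10⁻¹⁷ / 10⁻³) = −132.6 dBm

−132.6 dBm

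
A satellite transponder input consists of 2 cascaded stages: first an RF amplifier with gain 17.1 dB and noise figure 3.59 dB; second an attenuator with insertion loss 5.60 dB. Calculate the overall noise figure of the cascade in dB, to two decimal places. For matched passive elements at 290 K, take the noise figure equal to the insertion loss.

3.69 dB

Convert to linear (a loss of L dB is a gain of −L dB): F_i = 10^(NF_i/10), G_i = 10^(G_i,dB/10)
  Stage 1: F_1 = 10^(3.59/10) = 2.286, G_1 = 10^(17.1/10) = 51.29
  Stage 2: F_2 = 10^(5.60/10) = 3.631, G_2 = 10^(−5.60/10) = 0.2754
Friis cascade:
  F = 2.286 + (3.631 − 1)/51.29 = 2.337
NF = 10 log₁₀(2.337) = 3.69 dB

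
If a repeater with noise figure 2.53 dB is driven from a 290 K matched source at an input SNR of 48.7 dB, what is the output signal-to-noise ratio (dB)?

46.17 dB

By definition F = SNR_in/SNR_out, so in dB: SNR_out = SNR_in − NF
SNR_out = 48.7 − 2.53 = 46.17 dB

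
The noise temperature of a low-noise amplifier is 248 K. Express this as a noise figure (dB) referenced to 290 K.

F = 1 + T_e/T₀ = 1 + 248/290 = 1.85517
NF = 10 log₁₀(1.85517) = 2.68 dB

2.68 dB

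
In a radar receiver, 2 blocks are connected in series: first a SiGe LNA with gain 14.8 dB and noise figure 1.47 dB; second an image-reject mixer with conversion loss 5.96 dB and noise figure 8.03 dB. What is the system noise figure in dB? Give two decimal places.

Convert to linear (a loss of L dB is a gain of −L dB): F_i = 10^(NF_i/10), G_i = 10^(G_i,dB/10)
  Stage 1: F_1 = 10^(1.47/10) = 1.403, G_1 = 10^(14.8/10) = 30.20
  Stage 2: F_2 = 10^(8.03/10) = 6.353, G_2 = 10^(−5.96/10) = 0.2535
Friis cascade:
  F = 1.403 + (6.353 − 1)/30.20 = 1.580
NF = 10 log₁₀(1.580) = 1.99 dB

1.99 dB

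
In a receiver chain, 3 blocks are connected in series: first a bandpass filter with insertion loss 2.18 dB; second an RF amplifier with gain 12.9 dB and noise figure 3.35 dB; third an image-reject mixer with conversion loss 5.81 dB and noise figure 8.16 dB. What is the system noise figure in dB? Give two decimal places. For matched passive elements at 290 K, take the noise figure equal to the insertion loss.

6.07 dB

Convert to linear (a loss of L dB is a gain of −L dB): F_i = 10^(NF_i/10), G_i = 10^(G_i,dB/10)
  Stage 1: F_1 = 10^(2.18/10) = 1.652, G_1 = 10^(−2.18/10) = 0.6053
  Stage 2: F_2 = 10^(3.35/10) = 2.163, G_2 = 10^(12.9/10) = 19.50
  Stage 3: F_3 = 10^(8.16/10) = 6.546, G_3 = 10^(−5.81/10) = 0.2624
Friis cascade:
  F = 1.652 + (2.163 − 1)/0.6053 + (6.546 − 1)/11.80 = 4.043
NF = 10 log₁₀(4.043) = 6.07 dB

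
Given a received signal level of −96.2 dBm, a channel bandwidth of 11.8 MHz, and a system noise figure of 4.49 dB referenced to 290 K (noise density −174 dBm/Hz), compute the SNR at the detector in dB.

2.6 dB

Noise floor: N = −174 + 10 log₁₀(B) + NF
10 log₁₀(1.18×10⁷) = 70.72 dB
N = −174 + 70.72 + 4.49 = −98.79 dBm
SNR = P_sig − N = −96.2 − (−98.79) = 2.59 dB → 2.6 dB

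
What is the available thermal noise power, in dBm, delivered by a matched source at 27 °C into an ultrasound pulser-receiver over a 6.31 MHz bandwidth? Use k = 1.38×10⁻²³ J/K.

−105.8 dBm

T = 27 °C + 273.15 = 300.15 K
P_n = kTB = 1.38×10⁻²³ × 300.15 × 6.31×10⁶ = 2.61×10⁻¹⁴ W
In dBm: 10 log₁₀(2.61×10⁻¹⁴ / 10⁻³) = −105.8 dBm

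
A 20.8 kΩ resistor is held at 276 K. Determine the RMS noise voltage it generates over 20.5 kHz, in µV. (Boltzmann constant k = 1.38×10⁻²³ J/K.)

2.55 µV

V_n = √(4kTRB)
4kTRB = 4 × 1.38×10⁻²³ × 276 × 2.08×10⁴ × 2.05×10⁴ = 6.50×10⁻¹² V²
V_n = √(6.50×10⁻¹²) = 2.55×10⁻⁶ V = 2.55 µV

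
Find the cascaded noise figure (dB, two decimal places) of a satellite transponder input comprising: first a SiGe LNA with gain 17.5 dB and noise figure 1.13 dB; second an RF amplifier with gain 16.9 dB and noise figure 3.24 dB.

Convert to linear (a loss of L dB is a gain of −L dB): F_i = 10^(NF_i/10), G_i = 10^(G_i,dB/10)
  Stage 1: F_1 = 10^(1.13/10) = 1.297, G_1 = 10^(17.5/10) = 56.23
  Stage 2: F_2 = 10^(3.24/10) = 2.109, G_2 = 10^(16.9/10) = 48.98
Friis cascade:
  F = 1.297 + (2.109 − 1)/56.23 = 1.317
NF = 10 log₁₀(1.317) = 1.20 dB

1.20 dB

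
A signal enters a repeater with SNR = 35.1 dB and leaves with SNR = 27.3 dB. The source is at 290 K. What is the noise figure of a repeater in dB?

NF (dB) = SNR_in(dB) − SNR_out(dB) when the source is at T₀
NF = 35.1 − 27.3 = 7.8 dB

7.8 dB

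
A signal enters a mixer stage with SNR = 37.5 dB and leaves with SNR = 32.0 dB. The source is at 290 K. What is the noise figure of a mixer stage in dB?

5.5 dB

NF (dB) = SNR_in(dB) − SNR_out(dB) when the source is at T₀
NF = 37.5 − 32.0 = 5.5 dB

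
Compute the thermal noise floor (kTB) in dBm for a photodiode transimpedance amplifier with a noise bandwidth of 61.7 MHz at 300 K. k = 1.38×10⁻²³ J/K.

P_n = kTB = 1.38×10⁻²³ × 300 × 6.17×10⁷ = 2.55×10⁻¹³ W
In dBm: 10 log₁₀(2.55×10⁻¹³ / 10⁻³) = −95.9 dBm

−95.9 dBm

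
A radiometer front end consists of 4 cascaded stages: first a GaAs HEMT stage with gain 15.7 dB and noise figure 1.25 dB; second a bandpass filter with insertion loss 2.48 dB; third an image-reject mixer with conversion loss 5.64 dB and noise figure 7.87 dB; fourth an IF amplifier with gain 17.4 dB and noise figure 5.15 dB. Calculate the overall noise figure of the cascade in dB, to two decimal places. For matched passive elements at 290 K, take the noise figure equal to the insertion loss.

Convert to linear (a loss of L dB is a gain of −L dB): F_i = 10^(NF_i/10), G_i = 10^(G_i,dB/10)
  Stage 1: F_1 = 10^(1.25/10) = 1.334, G_1 = 10^(15.7/10) = 37.15
  Stage 2: F_2 = 10^(2.48/10) = 1.770, G_2 = 10^(−2.48/10) = 0.5649
  Stage 3: F_3 = 10^(7.87/10) = 6.124, G_3 = 10^(−5.64/10) = 0.2729
  Stage 4: F_4 = 10^(5.15/10) = 3.273, G_4 = 10^(17.4/10) = 54.95
Friis cascade:
  F = 1.334 + (1.770 − 1)/37.15 + (6.124 − 1)/20.99 + (3.273 − 1)/5.728 = 1.995
NF = 10 log₁₀(1.995) = 3.00 dB

3.00 dB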